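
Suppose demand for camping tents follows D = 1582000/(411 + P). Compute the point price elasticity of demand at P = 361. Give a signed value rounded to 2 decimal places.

-0.47

dD/dP = −1582000/(411 + P)² = -2.65443. At P = 361, D = 2049.22.
Ed = (dD/dP)·(P/D) = (-2.65443) × (361/2049.22) = -0.4676…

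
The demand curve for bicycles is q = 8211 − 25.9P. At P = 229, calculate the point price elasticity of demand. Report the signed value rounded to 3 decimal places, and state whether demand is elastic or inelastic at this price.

dq/dP = −25.9. At P = 229, q = 8211 − 25.9(229) = 2279.9.
Ed = (dq/dP)·(P/q) = −25.9 × (229/2279.9) = -2.60147…
|Ed| = 2.601 > 1, so demand is elastic.

-2.601; elastic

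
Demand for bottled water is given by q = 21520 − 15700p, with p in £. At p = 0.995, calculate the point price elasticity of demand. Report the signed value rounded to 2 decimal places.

-2.65

dq/dp = −15700. At p = 0.995, q = 21520 − 15700(0.995) = 5898.5.
Ed = (dq/dp)·(p/q) = −15700 × (0.995/5898.5) = -2.6483…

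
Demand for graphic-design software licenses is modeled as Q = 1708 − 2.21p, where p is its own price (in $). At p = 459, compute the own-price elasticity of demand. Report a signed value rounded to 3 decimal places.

At the given values, Q = 1708 − 2.21(459) = 693.61.
∂Q/∂p = −2.21.
E = (-2.21) × (459/693.61) = -1.46247…

-1.462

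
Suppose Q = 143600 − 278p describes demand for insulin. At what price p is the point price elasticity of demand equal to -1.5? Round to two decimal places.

309.93

Ed = −278p/(143600 − 278p). Set this equal to -1.5:
278p = 1.5·(143600 − 278p) ⇒ 278p(1 + 1.5) = 1.5·143600
p = 1.5·143600 / (278·2.5) = 309.9280…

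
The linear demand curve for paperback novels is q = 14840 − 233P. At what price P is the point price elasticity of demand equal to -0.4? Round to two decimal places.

Ed = −233P/(14840 − 233P). Set this equal to -0.4:
233P = 0.4·(14840 − 233P) ⇒ 233P(1 + 0.4) = 0.4·14840
P = 0.4·14840 / (233·1.4) = 18.1974…

18.20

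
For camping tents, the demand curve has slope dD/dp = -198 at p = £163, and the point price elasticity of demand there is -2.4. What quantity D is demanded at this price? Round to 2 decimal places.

13447.50

Ed = (dD/dp)·(p/D) ⇒ D = (dD/dp)·p/Ed = (-198)·163/(-2.4) = 13447.5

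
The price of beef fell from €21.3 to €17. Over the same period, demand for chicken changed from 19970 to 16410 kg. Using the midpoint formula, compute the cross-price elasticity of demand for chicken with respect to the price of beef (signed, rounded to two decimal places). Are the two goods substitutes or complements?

0.87; substitutes

%ΔQ_{chicken} = (16410 − 19970)/avg = -3560/18190 = -0.195711…
%ΔP_{beef} = (17 − 21.3)/avg = -4.3/19.15 = -0.224543…
E_cross = (-3560/18190) / (-4.3/19.15) = 0.8716…
E_cross > 0 ⇒ the goods are substitutes.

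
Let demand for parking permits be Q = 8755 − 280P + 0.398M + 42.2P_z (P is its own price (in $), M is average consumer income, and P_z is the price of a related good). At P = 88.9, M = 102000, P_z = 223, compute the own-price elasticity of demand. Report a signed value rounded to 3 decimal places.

At the given values, Q = 8755 − 280(88.9) + 0.398(102000) + 42.2(223) = 33869.6.
∂Q/∂P = −280.
E = (-280) × (88.9/33869.6) = -0.73493…

-0.735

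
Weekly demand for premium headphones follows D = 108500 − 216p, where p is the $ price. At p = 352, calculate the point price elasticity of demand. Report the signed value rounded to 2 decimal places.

dD/dp = −216. At p = 352, D = 108500 − 216(352) = 32468.
Ed = (dD/dp)·(p/D) = −216 × (352/32468) = -2.3417…

-2.34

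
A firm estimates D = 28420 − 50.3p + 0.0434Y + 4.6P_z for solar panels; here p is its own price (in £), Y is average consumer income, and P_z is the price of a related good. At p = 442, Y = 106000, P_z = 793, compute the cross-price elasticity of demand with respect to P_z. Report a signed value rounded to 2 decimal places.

0.25

At the given values, D = 28420 − 50.3(442) + 0.0434(106000) + 4.6(793) = 14435.6.
∂D/∂P_z = 4.6.
E = (4.6) × (793/14435.6) = 0.2526…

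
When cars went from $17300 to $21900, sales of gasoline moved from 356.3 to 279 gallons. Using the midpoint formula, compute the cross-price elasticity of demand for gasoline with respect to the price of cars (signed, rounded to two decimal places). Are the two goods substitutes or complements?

%ΔQ_{gasoline} = (279 − 356.3)/avg = -77.3/317.65 = -0.243349…
%ΔP_{cars} = (21900 − 17300)/avg = 4600/19600 = 0.234693…
E_cross = (-77.3/317.65) / (4600/19600) = -1.0368…
E_cross < 0 ⇒ the goods are complements.

-1.04; complements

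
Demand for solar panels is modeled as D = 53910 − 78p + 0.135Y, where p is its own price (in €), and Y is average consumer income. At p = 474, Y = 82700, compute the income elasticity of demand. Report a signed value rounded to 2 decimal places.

0.40

At the given values, D = 53910 − 78(474) + 0.135(82700) = 28102.5.
∂D/∂Y = 0.135.
E = (0.135) × (82700/28102.5) = 0.3972…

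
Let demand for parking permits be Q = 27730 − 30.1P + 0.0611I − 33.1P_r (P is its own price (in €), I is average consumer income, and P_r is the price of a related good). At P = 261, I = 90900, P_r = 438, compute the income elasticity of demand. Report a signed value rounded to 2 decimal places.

At the given values, Q = 27730 − 30.1(261) + 0.0611(90900) − 33.1(438) = 10930.09.
∂Q/∂I = 0.0611.
E = (0.0611) × (90900/10930.09) = 0.5081…

0.51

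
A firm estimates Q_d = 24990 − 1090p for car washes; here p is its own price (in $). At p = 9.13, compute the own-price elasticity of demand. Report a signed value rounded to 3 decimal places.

At the given values, Q_d = 24990 − 1090(9.13) = 15038.3.
∂Q_d/∂p = −1090.
E = (-1090) × (9.13/15038.3) = -0.66175…

-0.662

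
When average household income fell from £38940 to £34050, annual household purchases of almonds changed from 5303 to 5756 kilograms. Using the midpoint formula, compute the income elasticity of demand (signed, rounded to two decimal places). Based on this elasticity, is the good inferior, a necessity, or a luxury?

-0.61; inferior

%ΔQ = (5756 − 5303)/[( 5303 + 5756)/2] = 453/5529.5 = 0.081924…
%ΔIncome = (34050 − 38940)/[( 38940 + 34050)/2] = -4890/36495 = -0.133990…
E_income = (453/5529.5) / (-4890/36495) = -0.6114…
E_income < 0 ⇒ inferior good.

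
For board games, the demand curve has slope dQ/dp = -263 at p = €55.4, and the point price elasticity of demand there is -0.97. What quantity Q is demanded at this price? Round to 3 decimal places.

Ed = (dQ/dp)·(p/Q) ⇒ Q = (dQ/dp)·p/Ed = (-263)·55.4/(-0.97) = 15020.82474…

15020.825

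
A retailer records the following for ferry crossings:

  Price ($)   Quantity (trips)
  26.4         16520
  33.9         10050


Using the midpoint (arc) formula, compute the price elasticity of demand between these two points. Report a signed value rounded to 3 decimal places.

%ΔQ = (10050 − 16520) / [(16520 + 10050)/2] = -6470/13285 = -0.487015…
%ΔP = (33.9 − 26.4) / [(26.4 + 33.9)/2] = 7.5/30.15 = 0.248756…
Arc Ed = %ΔQ / %ΔP = (-6470/13285) / (7.5/30.15) = -1.95780…

-1.958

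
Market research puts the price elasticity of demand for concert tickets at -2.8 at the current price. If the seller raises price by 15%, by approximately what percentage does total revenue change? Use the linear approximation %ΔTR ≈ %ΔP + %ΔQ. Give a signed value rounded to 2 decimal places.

%ΔQ ≈ Ed × %ΔP = (-2.8) × (+15%) = -42.0000%
%ΔTR ≈ %ΔP + %ΔQ = (+15%) + (-42.0000%) = -27.0000%

-27.00%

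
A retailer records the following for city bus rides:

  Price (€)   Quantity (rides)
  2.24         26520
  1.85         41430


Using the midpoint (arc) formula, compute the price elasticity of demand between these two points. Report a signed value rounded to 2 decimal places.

-2.30

%ΔQ = (41430 − 26520) / [(26520 + 41430)/2] = 14910/33975 = 0.438852…
%ΔP = (1.85 − 2.24) / [(2.24 + 1.85)/2] = -0.39/2.045 = -0.190709…
Arc Ed = %ΔQ / %ΔP = (14910/33975) / (-0.39/2.045) = -2.3011…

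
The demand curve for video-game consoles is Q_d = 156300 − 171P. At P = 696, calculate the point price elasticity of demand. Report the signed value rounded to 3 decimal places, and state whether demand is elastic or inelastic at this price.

-3.192; elastic

dQ_d/dP = −171. At P = 696, Q_d = 156300 − 171(696) = 37284.
Ed = (dQ_d/dP)·(P/Q_d) = −171 × (696/37284) = -3.19214…
|Ed| = 3.192 > 1, so demand is elastic.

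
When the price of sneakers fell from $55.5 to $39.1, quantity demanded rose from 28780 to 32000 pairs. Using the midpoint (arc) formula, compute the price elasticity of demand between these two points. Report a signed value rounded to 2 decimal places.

-0.31

%ΔQ = (32000 − 28780) / [(28780 + 32000)/2] = 3220/30390 = 0.105955…
%ΔP = (39.1 − 55.5) / [(55.5 + 39.1)/2] = -16.4/47.3 = -0.346723…
Arc Ed = %ΔQ / %ΔP = (3220/30390) / (-16.4/47.3) = -0.3055…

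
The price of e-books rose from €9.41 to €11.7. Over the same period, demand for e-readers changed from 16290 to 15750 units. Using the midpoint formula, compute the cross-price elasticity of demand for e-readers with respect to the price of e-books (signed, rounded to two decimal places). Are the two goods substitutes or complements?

-0.16; complements

%ΔQ_{e-readers} = (15750 − 16290)/avg = -540/16020 = -0.033707…
%ΔP_{e-books} = (11.7 − 9.41)/avg = 2.29/10.555 = 0.216958…
E_cross = (-540/16020) / (2.29/10.555) = -0.1553…
E_cross < 0 ⇒ the goods are complements.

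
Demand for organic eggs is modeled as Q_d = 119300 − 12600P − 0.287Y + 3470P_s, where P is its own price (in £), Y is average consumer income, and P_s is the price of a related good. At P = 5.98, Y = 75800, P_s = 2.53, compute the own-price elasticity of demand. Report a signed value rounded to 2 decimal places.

-2.43

At the given values, Q_d = 119300 − 12600(5.98) − 0.287(75800) + 3470(2.53) = 30976.5.
∂Q_d/∂P = −12600.
E = (-12600) × (5.98/30976.5) = -2.4324…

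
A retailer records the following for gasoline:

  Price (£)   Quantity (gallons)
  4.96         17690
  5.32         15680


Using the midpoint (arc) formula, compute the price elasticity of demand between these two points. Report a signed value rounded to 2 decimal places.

%ΔQ = (15680 − 17690) / [(17690 + 15680)/2] = -2010/16685 = -0.120467…
%ΔP = (5.32 − 4.96) / [(4.96 + 5.32)/2] = 0.36/5.14 = 0.070038…
Arc Ed = %ΔQ / %ΔP = (-2010/16685) / (0.36/5.14) = -1.7200…

-1.72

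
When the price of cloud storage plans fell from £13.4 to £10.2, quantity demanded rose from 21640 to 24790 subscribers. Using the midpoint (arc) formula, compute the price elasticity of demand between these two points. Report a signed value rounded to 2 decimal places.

%ΔQ = (24790 − 21640) / [(21640 + 24790)/2] = 3150/23215 = 0.135688…
%ΔP = (10.2 − 13.4) / [(13.4 + 10.2)/2] = -3.2/11.8 = -0.271186…
Arc Ed = %ΔQ / %ΔP = (3150/23215) / (-3.2/11.8) = -0.5003…

-0.50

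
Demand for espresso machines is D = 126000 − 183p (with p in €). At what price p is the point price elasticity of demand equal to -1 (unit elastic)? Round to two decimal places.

Ed = −183p/(126000 − 183p). Set this equal to -1:
183p = 1·(126000 − 183p) ⇒ 183p(1 + 1) = 1·126000
p = 1·126000 / (183·2) = 344.2622…

344.26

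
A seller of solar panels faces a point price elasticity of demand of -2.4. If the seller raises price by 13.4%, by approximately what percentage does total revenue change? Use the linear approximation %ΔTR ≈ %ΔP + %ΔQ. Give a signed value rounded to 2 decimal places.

-18.76%

%ΔQ ≈ Ed × %ΔP = (-2.4) × (+13.4%) = -32.1600%
%ΔTR ≈ %ΔP + %ΔQ = (+13.4%) + (-32.1600%) = -18.7600%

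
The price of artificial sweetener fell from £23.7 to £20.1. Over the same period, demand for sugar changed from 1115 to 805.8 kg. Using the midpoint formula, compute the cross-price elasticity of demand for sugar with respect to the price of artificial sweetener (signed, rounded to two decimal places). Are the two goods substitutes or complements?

1.96; substitutes

%ΔQ_{sugar} = (805.8 − 1115)/avg = -309.2/960.4 = -0.321949…
%ΔP_{artificial sweetener} = (20.1 − 23.7)/avg = -3.6/21.9 = -0.164383…
E_cross = (-309.2/960.4) / (-3.6/21.9) = 1.9585…
E_cross > 0 ⇒ the goods are substitutes.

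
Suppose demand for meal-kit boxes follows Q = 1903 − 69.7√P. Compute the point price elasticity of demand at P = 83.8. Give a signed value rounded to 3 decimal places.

-0.252

dQ/dP = −69.7/(2√P) = -3.80698. At P = 83.8, Q = 1264.95.
Ed = (dQ/dP)·(P/Q) = (-3.80698) × (83.8/1264.95) = -0.25220…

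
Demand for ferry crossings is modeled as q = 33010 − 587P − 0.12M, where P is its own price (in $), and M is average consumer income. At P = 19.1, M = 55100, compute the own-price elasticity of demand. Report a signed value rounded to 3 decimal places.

At the given values, q = 33010 − 587(19.1) − 0.12(55100) = 15186.3.
∂q/∂P = −587.
E = (-587) × (19.1/15186.3) = -0.73827…

-0.738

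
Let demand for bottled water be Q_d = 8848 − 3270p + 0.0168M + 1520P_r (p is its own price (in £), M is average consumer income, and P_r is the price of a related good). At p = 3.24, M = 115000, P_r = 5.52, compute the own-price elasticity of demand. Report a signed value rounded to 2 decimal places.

-1.24

At the given values, Q_d = 8848 − 3270(3.24) + 0.0168(115000) + 1520(5.52) = 8575.6.
∂Q_d/∂p = −3270.
E = (-3270) × (3.24/8575.6) = -1.2354…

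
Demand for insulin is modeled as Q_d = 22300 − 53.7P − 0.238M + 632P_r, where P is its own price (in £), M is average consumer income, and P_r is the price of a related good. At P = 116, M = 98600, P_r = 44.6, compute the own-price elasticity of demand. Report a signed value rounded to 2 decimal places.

-0.30

At the given values, Q_d = 22300 − 53.7(116) − 0.238(98600) + 632(44.6) = 20791.2.
∂Q_d/∂P = −53.7.
E = (-53.7) × (116/20791.2) = -0.2996…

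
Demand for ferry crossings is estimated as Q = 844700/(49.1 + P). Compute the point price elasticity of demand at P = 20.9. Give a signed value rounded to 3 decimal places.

dQ/dP = −844700/(49.1 + P)² = -172.388. At P = 20.9, Q = 12067.1.
Ed = (dQ/dP)·(P/Q) = (-172.388) × (20.9/12067.1) = -0.29857…

-0.299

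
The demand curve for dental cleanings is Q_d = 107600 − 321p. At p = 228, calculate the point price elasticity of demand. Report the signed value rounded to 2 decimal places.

-2.13

dQ_d/dp = −321. At p = 228, Q_d = 107600 − 321(228) = 34412.
Ed = (dQ_d/dp)·(p/Q_d) = −321 × (228/34412) = -2.1268…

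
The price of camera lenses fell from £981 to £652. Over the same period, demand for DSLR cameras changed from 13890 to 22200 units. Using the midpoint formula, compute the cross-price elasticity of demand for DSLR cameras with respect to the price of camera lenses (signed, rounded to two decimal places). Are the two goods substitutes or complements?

%ΔQ_{DSLR cameras} = (22200 − 13890)/avg = 8310/18045 = 0.460515…
%ΔP_{camera lenses} = (652 − 981)/avg = -329/816.5 = -0.402939…
E_cross = (8310/18045) / (-329/816.5) = -1.1428…
E_cross < 0 ⇒ the goods are complements.

-1.14; complements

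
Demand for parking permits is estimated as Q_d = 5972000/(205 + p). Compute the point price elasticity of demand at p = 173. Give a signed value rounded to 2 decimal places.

-0.46

dQ_d/dp = −5972000/(205 + p)² = -41.7961. At p = 173, Q_d = 15798.9.
Ed = (dQ_d/dp)·(p/Q_d) = (-41.7961) × (173/15798.9) = -0.4576…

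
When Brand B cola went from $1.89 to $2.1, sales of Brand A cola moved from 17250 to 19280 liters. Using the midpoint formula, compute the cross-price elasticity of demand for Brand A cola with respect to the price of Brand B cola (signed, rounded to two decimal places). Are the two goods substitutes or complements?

1.06; substitutes

%ΔQ_{Brand A cola} = (19280 − 17250)/avg = 2030/18265 = 0.111141…
%ΔP_{Brand B cola} = (2.1 − 1.89)/avg = 0.21/1.995 = 0.105263…
E_cross = (2030/18265) / (0.21/1.995) = 1.0558…
E_cross > 0 ⇒ the goods are substitutes.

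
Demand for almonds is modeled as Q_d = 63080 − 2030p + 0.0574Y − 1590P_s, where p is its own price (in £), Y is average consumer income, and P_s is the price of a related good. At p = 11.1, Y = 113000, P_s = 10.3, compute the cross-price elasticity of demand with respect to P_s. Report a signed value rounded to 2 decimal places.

-0.53

At the given values, Q_d = 63080 − 2030(11.1) + 0.0574(113000) − 1590(10.3) = 30656.2.
∂Q_d/∂P_s = -1590.
E = (-1590) × (10.3/30656.2) = -0.5342…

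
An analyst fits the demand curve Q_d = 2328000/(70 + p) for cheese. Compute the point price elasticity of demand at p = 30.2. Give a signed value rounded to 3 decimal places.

-0.301

dQ_d/dp = −2328000/(70 + p)² = -231.872. At p = 30.2, Q_d = 23233.5.
Ed = (dQ_d/dp)·(p/Q_d) = (-231.872) × (30.2/23233.5) = -0.30139…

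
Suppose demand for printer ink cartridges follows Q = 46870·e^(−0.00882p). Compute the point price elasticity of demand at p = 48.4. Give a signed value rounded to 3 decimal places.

-0.427

dQ/dp = −0.00882·Q = -269.754. At p = 48.4, Q = 30584.4.
Ed = (dQ/dp)·(p/Q) = (-269.754) × (48.4/30584.4) = -0.42688…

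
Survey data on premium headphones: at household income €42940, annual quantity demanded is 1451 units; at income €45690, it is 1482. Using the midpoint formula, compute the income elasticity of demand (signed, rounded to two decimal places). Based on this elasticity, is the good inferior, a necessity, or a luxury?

0.34; necessity

%ΔQ = (1482 − 1451)/[( 1451 + 1482)/2] = 31/1466.5 = 0.021138…
%ΔIncome = (45690 − 42940)/[( 42940 + 45690)/2] = 2750/44315 = 0.062055…
E_income = (31/1466.5) / (2750/44315) = 0.3406…
0 < E_income < 1 ⇒ normal good, necessity.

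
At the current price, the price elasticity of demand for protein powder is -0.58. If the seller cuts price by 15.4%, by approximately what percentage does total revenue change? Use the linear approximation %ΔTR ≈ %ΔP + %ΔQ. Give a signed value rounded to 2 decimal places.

-6.47%

%ΔQ ≈ Ed × %ΔP = (-0.58) × (-15.4%) = +8.9320%
%ΔTR ≈ %ΔP + %ΔQ = (-15.4%) + (+8.9320%) = -6.4680%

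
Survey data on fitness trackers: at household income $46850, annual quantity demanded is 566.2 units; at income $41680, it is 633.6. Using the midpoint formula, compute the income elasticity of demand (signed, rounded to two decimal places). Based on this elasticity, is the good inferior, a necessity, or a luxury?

-0.96; inferior

%ΔQ = (633.6 − 566.2)/[( 566.2 + 633.6)/2] = 67.4/599.9 = 0.112352…
%ΔIncome = (41680 − 46850)/[( 46850 + 41680)/2] = -5170/44265 = -0.116796…
E_income = (67.4/599.9) / (-5170/44265) = -0.9619…
E_income < 0 ⇒ inferior good.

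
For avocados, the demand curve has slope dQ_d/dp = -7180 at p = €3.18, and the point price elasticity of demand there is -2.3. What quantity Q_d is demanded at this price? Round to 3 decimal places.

Ed = (dQ_d/dp)·(p/Q_d) ⇒ Q_d = (dQ_d/dp)·p/Ed = (-7180)·3.18/(-2.3) = 9927.13043…

9927.130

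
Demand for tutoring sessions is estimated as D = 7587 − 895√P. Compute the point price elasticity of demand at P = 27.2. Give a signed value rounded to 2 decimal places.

-0.80

dD/dP = −895/(2√P) = -85.8042. At P = 27.2, D = 2919.25.
Ed = (dD/dP)·(P/D) = (-85.8042) × (27.2/2919.25) = -0.7994…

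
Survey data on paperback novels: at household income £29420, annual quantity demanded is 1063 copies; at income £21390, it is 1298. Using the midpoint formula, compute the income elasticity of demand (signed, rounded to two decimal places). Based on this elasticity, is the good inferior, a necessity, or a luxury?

-0.63; inferior

%ΔQ = (1298 − 1063)/[( 1063 + 1298)/2] = 235/1180.5 = 0.199068…
%ΔIncome = (21390 − 29420)/[( 29420 + 21390)/2] = -8030/25405 = -0.316079…
E_income = (235/1180.5) / (-8030/25405) = -0.6298…
E_income < 0 ⇒ inferior good.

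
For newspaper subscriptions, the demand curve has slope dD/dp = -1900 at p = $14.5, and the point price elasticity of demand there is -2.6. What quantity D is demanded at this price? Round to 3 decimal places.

Ed = (dD/dp)·(p/D) ⇒ D = (dD/dp)·p/Ed = (-1900)·14.5/(-2.6) = 10596.15384…

10596.154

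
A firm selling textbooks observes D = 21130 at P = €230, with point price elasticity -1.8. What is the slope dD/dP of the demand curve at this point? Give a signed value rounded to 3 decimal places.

-165.365

Ed = (dD/dP)·(P/D) ⇒ dD/dP = Ed·D/P = (-1.8)·21130/230 = -165.36521…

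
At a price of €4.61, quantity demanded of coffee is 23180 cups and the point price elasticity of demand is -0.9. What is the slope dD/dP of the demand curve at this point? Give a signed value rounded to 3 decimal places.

-4525.380

Ed = (dD/dP)·(P/D) ⇒ dD/dP = Ed·D/P = (-0.9)·23180/4.61 = -4525.37960…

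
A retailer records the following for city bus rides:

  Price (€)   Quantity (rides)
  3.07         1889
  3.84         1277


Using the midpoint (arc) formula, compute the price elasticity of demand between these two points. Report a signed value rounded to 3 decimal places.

%ΔQ = (1277 − 1889) / [(1889 + 1277)/2] = -612/1583 = -0.386607…
%ΔP = (3.84 − 3.07) / [(3.07 + 3.84)/2] = 0.77/3.455 = 0.222865…
Arc Ed = %ΔQ / %ΔP = (-612/1583) / (0.77/3.455) = -1.73471…

-1.735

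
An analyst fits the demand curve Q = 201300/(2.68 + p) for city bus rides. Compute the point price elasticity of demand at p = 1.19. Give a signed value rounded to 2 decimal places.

dQ/dp = −201300/(2.68 + p)² = -13440.7. At p = 1.19, Q = 52015.5.
Ed = (dQ/dp)·(p/Q) = (-13440.7) × (1.19/52015.5) = -0.3074…

-0.31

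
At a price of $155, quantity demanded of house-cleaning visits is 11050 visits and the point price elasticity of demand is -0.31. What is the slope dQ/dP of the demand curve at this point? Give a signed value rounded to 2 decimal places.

Ed = (dQ/dP)·(P/Q) ⇒ dQ/dP = Ed·Q/P = (-0.31)·11050/155 = -22.1

-22.10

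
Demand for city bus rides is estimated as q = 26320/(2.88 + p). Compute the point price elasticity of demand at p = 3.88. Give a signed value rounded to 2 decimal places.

dq/dp = −26320/(2.88 + p)² = -575.96. At p = 3.88, q = 3893.49.
Ed = (dq/dp)·(p/q) = (-575.96) × (3.88/3893.49) = -0.5739…

-0.57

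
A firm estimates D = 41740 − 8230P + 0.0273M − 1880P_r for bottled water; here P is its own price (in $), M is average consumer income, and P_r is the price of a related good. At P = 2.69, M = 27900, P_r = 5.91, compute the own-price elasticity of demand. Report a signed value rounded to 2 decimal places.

-2.39

At the given values, D = 41740 − 8230(2.69) + 0.0273(27900) − 1880(5.91) = 9252.17.
∂D/∂P = −8230.
E = (-8230) × (2.69/9252.17) = -2.3928…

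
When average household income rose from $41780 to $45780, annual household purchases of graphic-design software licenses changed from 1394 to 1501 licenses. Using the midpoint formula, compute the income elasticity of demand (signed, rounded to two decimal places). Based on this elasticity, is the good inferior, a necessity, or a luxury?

0.81; necessity

%ΔQ = (1501 − 1394)/[( 1394 + 1501)/2] = 107/1447.5 = 0.073920…
%ΔIncome = (45780 − 41780)/[( 41780 + 45780)/2] = 4000/43780 = 0.091365…
E_income = (107/1447.5) / (4000/43780) = 0.8090…
0 < E_income < 1 ⇒ normal good, necessity.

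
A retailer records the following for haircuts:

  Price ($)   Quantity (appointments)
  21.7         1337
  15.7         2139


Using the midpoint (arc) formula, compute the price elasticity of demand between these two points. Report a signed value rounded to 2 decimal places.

%ΔQ = (2139 − 1337) / [(1337 + 2139)/2] = 802/1738 = 0.461449…
%ΔP = (15.7 − 21.7) / [(21.7 + 15.7)/2] = -6/18.7 = -0.320855…
Arc Ed = %ΔQ / %ΔP = (802/1738) / (-6/18.7) = -1.4381…

-1.44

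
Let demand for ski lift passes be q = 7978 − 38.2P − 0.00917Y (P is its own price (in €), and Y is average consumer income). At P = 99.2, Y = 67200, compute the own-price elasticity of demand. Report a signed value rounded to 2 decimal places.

At the given values, q = 7978 − 38.2(99.2) − 0.00917(67200) = 3572.336.
∂q/∂P = −38.2.
E = (-38.2) × (99.2/3572.336) = -1.0607…

-1.06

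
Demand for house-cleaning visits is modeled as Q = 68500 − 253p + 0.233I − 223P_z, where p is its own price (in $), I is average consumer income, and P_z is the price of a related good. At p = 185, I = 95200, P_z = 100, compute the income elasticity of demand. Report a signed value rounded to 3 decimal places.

1.028

At the given values, Q = 68500 − 253(185) + 0.233(95200) − 223(100) = 21576.6.
∂Q/∂I = 0.233.
E = (0.233) × (95200/21576.6) = 1.02803…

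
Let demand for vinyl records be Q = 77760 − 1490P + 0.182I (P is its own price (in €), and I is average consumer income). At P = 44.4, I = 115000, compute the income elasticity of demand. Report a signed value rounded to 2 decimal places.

At the given values, Q = 77760 − 1490(44.4) + 0.182(115000) = 32534.
∂Q/∂I = 0.182.
E = (0.182) × (115000/32534) = 0.6433…

0.64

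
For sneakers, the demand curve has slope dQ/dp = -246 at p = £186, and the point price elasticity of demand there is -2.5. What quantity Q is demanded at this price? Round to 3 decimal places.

18302.400

Ed = (dQ/dp)·(p/Q) ⇒ Q = (dQ/dp)·p/Ed = (-246)·186/(-2.5) = 18302.4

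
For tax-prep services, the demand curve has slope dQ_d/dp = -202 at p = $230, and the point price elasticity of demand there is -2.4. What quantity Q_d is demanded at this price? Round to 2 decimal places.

Ed = (dQ_d/dp)·(p/Q_d) ⇒ Q_d = (dQ_d/dp)·p/Ed = (-202)·230/(-2.4) = 19358.3333…

19358.33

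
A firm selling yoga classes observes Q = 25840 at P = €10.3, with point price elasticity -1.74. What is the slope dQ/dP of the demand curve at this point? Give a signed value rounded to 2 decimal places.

-4365.20

Ed = (dQ/dP)·(P/Q) ⇒ dQ/dP = Ed·Q/P = (-1.74)·25840/10.3 = -4365.2038…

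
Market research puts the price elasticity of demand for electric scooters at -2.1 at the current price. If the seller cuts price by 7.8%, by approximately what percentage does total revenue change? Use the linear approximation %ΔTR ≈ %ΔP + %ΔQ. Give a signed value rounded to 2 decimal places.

+8.58%

%ΔQ ≈ Ed × %ΔP = (-2.1) × (-7.8%) = +16.3800%
%ΔTR ≈ %ΔP + %ΔQ = (-7.8%) + (+16.3800%) = +8.5800%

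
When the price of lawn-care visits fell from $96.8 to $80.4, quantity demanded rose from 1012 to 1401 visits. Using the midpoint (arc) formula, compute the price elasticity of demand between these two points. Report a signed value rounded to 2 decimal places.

-1.74

%ΔQ = (1401 − 1012) / [(1012 + 1401)/2] = 389/1206.5 = 0.322420…
%ΔP = (80.4 − 96.8) / [(96.8 + 80.4)/2] = -16.4/88.6 = -0.185101…
Arc Ed = %ΔQ / %ΔP = (389/1206.5) / (-16.4/88.6) = -1.7418…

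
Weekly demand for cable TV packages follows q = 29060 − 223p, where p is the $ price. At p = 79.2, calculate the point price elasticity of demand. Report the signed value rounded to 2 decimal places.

-1.55

dq/dp = −223. At p = 79.2, q = 29060 − 223(79.2) = 11398.4.
Ed = (dq/dp)·(p/q) = −223 × (79.2/11398.4) = -1.5494…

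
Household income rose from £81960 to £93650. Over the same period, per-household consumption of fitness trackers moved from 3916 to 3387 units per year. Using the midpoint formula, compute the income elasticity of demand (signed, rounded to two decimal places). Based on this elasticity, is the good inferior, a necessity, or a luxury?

%ΔQ = (3387 − 3916)/[( 3916 + 3387)/2] = -529/3651.5 = -0.144871…
%ΔIncome = (93650 − 81960)/[( 81960 + 93650)/2] = 11690/87805 = 0.133135…
E_income = (-529/3651.5) / (11690/87805) = -1.0881…
E_income < 0 ⇒ inferior good.

-1.09; inferior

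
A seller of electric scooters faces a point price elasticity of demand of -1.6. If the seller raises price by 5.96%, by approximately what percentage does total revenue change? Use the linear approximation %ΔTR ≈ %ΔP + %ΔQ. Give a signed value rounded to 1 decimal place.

-3.6%

%ΔQ ≈ Ed × %ΔP = (-1.6) × (+5.96%) = -9.5360%
%ΔTR ≈ %ΔP + %ΔQ = (+5.96%) + (-9.5360%) = -3.5760%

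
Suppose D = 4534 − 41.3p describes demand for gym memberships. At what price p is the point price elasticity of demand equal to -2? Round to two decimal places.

73.19

Ed = −41.3p/(4534 − 41.3p). Set this equal to -2:
41.3p = 2·(4534 − 41.3p) ⇒ 41.3p(1 + 2) = 2·4534
p = 2·4534 / (41.3·3) = 73.1880…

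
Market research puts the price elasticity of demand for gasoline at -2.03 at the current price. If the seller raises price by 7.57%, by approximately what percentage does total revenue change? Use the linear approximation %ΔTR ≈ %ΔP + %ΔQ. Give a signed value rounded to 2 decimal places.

-7.80%

%ΔQ ≈ Ed × %ΔP = (-2.03) × (+7.57%) = -15.3671%
%ΔTR ≈ %ΔP + %ΔQ = (+7.57%) + (-15.3671%) = -7.7971%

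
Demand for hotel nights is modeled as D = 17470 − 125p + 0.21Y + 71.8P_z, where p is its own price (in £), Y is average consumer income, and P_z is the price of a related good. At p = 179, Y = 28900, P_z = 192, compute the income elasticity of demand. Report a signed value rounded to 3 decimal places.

At the given values, D = 17470 − 125(179) + 0.21(28900) + 71.8(192) = 14949.6.
∂D/∂Y = 0.21.
E = (0.21) × (28900/14949.6) = 0.40596…

0.406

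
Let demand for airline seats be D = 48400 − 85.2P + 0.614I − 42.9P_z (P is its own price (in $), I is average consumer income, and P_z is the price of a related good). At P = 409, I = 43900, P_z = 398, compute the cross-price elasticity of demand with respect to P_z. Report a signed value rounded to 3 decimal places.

-0.729

At the given values, D = 48400 − 85.2(409) + 0.614(43900) − 42.9(398) = 23433.6.
∂D/∂P_z = -42.9.
E = (-42.9) × (398/23433.6) = -0.72862…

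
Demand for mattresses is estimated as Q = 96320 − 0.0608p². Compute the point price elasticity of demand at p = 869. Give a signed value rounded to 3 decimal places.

-1.822

dQ/dp = −2·0.0608·p = -105.6704. At p = 869, Q = 50406.2112.
Ed = (dQ/dp)·(p/Q) = (-105.6704) × (869/50406.2112) = -1.82175…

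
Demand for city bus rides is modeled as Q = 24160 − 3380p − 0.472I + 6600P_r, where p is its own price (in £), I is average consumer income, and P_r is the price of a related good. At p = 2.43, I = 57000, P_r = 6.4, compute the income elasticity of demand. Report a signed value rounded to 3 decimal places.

At the given values, Q = 24160 − 3380(2.43) − 0.472(57000) + 6600(6.4) = 31282.6.
∂Q/∂I = -0.472.
E = (-0.472) × (57000/31282.6) = -0.86003…

-0.860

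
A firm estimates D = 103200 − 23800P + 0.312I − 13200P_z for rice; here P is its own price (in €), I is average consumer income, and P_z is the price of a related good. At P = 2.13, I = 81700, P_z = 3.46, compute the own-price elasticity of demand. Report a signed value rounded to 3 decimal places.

At the given values, D = 103200 − 23800(2.13) + 0.312(81700) − 13200(3.46) = 32324.4.
∂D/∂P = −23800.
E = (-23800) × (2.13/32324.4) = -1.56828…

-1.568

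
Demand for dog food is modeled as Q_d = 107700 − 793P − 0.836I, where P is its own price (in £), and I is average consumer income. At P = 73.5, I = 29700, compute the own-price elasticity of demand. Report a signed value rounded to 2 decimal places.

-2.37

At the given values, Q_d = 107700 − 793(73.5) − 0.836(29700) = 24585.3.
∂Q_d/∂P = −793.
E = (-793) × (73.5/24585.3) = -2.3707…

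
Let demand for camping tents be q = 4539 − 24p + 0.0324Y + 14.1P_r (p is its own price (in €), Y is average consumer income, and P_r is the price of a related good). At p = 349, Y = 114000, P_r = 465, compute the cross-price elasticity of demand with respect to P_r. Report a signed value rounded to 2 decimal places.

At the given values, q = 4539 − 24(349) + 0.0324(114000) + 14.1(465) = 6413.1.
∂q/∂P_r = 14.1.
E = (14.1) × (465/6413.1) = 1.0223…

1.02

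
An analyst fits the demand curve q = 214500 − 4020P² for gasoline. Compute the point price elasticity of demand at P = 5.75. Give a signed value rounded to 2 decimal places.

-3.26

dq/dP = −2·4020·P = -46230. At P = 5.75, q = 81588.75.
Ed = (dq/dP)·(P/q) = (-46230) × (5.75/81588.75) = -3.2580…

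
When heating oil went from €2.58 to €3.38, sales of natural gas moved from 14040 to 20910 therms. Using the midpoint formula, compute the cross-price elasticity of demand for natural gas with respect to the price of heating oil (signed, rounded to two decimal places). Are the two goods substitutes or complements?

%ΔQ_{natural gas} = (20910 − 14040)/avg = 6870/17475 = 0.393133…
%ΔP_{heating oil} = (3.38 − 2.58)/avg = 0.8/2.98 = 0.268456…
E_cross = (6870/17475) / (0.8/2.98) = 1.4644…
E_cross > 0 ⇒ the goods are substitutes.

1.46; substitutes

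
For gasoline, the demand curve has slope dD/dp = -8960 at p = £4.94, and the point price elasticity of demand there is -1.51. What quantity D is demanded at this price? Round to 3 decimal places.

Ed = (dD/dp)·(p/D) ⇒ D = (dD/dp)·p/Ed = (-8960)·4.94/(-1.51) = 29312.84768…

29312.848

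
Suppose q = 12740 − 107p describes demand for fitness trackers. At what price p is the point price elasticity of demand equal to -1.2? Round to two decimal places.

64.94

Ed = −107p/(12740 − 107p). Set this equal to -1.2:
107p = 1.2·(12740 − 107p) ⇒ 107p(1 + 1.2) = 1.2·12740
p = 1.2·12740 / (107·2.2) = 64.9447…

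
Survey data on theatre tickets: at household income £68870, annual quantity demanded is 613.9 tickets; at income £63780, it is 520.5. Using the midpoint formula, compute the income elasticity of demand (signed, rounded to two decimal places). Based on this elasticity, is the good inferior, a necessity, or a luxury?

%ΔQ = (520.5 − 613.9)/[( 613.9 + 520.5)/2] = -93.4/567.2 = -0.164668…
%ΔIncome = (63780 − 68870)/[( 68870 + 63780)/2] = -5090/66325 = -0.076743…
E_income = (-93.4/567.2) / (-5090/66325) = 2.1457…
E_income > 1 ⇒ normal good, luxury.

2.15; luxury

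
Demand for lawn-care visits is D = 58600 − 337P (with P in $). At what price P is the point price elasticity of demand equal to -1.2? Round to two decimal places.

94.85

Ed = −337P/(58600 − 337P). Set this equal to -1.2:
337P = 1.2·(58600 − 337P) ⇒ 337P(1 + 1.2) = 1.2·58600
P = 1.2·58600 / (337·2.2) = 94.8475…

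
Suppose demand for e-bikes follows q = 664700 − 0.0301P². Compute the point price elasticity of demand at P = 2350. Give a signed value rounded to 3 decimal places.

dq/dP = −2·0.0301·P = -141.47. At P = 2350, q = 498472.75.
Ed = (dq/dP)·(P/q) = (-141.47) × (2350/498472.75) = -0.66694…

-0.667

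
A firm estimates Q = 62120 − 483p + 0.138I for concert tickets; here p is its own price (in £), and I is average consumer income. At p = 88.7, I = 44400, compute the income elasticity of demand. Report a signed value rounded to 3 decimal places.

At the given values, Q = 62120 − 483(88.7) + 0.138(44400) = 25405.1.
∂Q/∂I = 0.138.
E = (0.138) × (44400/25405.1) = 0.24117…

0.241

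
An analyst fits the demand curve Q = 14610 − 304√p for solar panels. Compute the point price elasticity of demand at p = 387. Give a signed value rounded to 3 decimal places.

-0.347

dQ/dp = −304/(2√p) = -7.72659. At p = 387, Q = 8629.62.
Ed = (dQ/dp)·(p/Q) = (-7.72659) × (387/8629.62) = -0.34650…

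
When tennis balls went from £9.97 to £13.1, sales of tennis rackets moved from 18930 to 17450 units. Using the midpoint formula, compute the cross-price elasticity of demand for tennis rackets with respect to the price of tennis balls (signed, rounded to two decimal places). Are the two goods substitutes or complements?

%ΔQ_{tennis rackets} = (17450 − 18930)/avg = -1480/18190 = -0.081363…
%ΔP_{tennis balls} = (13.1 − 9.97)/avg = 3.13/11.535 = 0.271348…
E_cross = (-1480/18190) / (3.13/11.535) = -0.2998…
E_cross < 0 ⇒ the goods are complements.

-0.30; complements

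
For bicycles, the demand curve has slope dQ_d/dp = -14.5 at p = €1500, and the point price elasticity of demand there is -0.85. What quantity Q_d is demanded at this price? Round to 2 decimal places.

25588.24

Ed = (dQ_d/dp)·(p/Q_d) ⇒ Q_d = (dQ_d/dp)·p/Ed = (-14.5)·1500/(-0.85) = 25588.2352…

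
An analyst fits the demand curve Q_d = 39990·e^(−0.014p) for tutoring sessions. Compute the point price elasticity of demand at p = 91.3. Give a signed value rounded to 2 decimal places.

-1.28

dQ_d/dp = −0.014·Q_d = -155.942. At p = 91.3, Q_d = 11138.7.
Ed = (dQ_d/dp)·(p/Q_d) = (-155.942) × (91.3/11138.7) = -1.2782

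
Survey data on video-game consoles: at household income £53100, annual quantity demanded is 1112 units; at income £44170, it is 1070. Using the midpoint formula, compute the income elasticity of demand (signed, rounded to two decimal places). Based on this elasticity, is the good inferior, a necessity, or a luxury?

0.21; necessity

%ΔQ = (1070 − 1112)/[( 1112 + 1070)/2] = -42/1091 = -0.038496…
%ΔIncome = (44170 − 53100)/[( 53100 + 44170)/2] = -8930/48635 = -0.183612…
E_income = (-42/1091) / (-8930/48635) = 0.2096…
0 < E_income < 1 ⇒ normal good, necessity.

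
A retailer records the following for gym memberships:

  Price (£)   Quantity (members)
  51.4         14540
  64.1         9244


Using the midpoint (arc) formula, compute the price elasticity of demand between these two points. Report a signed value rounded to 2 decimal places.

%ΔQ = (9244 − 14540) / [(14540 + 9244)/2] = -5296/11892 = -0.445341…
%ΔP = (64.1 − 51.4) / [(51.4 + 64.1)/2] = 12.7/57.75 = 0.219913…
Arc Ed = %ΔQ / %ΔP = (-5296/11892) / (12.7/57.75) = -2.0250…

-2.03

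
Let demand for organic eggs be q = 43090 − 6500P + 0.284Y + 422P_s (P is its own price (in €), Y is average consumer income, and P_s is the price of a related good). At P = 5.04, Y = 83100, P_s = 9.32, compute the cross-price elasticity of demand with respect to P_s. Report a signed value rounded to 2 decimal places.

0.10

At the given values, q = 43090 − 6500(5.04) + 0.284(83100) + 422(9.32) = 37863.44.
∂q/∂P_s = 422.
E = (422) × (9.32/37863.44) = 0.1038…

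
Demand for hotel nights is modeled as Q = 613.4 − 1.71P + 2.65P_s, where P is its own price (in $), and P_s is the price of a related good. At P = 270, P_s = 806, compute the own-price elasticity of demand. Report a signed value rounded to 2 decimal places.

-0.20

At the given values, Q = 613.4 − 1.71(270) + 2.65(806) = 2287.6.
∂Q/∂P = −1.71.
E = (-1.71) × (270/2287.6) = -0.2018…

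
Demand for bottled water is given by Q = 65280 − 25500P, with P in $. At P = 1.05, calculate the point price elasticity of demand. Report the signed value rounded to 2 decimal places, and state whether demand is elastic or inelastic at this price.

-0.70; inelastic

dQ/dP = −25500. At P = 1.05, Q = 65280 − 25500(1.05) = 38505.
Ed = (dQ/dP)·(P/Q) = −25500 × (1.05/38505) = -0.6953…
|Ed| = 0.70 < 1, so demand is inelastic.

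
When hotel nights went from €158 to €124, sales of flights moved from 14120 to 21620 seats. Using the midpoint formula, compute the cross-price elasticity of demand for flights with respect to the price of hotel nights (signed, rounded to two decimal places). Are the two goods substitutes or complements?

-1.74; complements

%ΔQ_{flights} = (21620 − 14120)/avg = 7500/17870 = 0.419697…
%ΔP_{hotel nights} = (124 − 158)/avg = -34/141 = -0.241134…
E_cross = (7500/17870) / (-34/141) = -1.7405…
E_cross < 0 ⇒ the goods are complements.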